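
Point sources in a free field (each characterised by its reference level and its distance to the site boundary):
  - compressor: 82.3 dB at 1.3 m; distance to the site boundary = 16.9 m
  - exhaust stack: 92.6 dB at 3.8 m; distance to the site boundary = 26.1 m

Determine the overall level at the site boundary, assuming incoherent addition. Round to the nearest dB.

76 dB

First find each source's level at the receiver (point-source: −20·log₁₀(r/r_ref)), then combine on an intensity basis.
compressor: 82.3 − 20·log₁₀(16.9/1.3) = 82.3 − 22.28 = 60.02 dB.
exhaust stack: 92.6 − 20·log₁₀(26.1/3.8) = 92.6 − 16.74 = 75.86 dB.
Σ 10^(L/10) = 3.958e+07 → L_total = 10·log₁₀(3.958e+07) = 75.97 dB.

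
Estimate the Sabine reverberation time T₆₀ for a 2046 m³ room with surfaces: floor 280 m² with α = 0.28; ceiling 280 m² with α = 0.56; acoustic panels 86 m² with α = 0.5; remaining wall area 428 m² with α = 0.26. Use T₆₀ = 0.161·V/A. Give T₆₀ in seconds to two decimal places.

0.85 s

Total absorption A = 280·0.28 + 280·0.56 + 86·0.5 + 428·0.26 = 389.48 m² sabins.
T₆₀ = 0.161 × 2046 / 389.48 = 0.846 s.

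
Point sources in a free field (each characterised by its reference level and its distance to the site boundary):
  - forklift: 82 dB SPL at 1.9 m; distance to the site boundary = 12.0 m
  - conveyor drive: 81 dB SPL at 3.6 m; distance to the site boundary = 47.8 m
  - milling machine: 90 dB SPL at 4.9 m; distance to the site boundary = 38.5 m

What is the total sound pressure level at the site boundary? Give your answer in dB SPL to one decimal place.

First find each source's level at the receiver (point-source: −20·log₁₀(r/r_ref)), then combine on an intensity basis.
forklift: 82 − 20·log₁₀(12.0/1.9) = 82 − 16.01 = 65.99 dB SPL.
conveyor drive: 81 − 20·log₁₀(47.8/3.6) = 81 − 22.46 = 58.54 dB SPL.
milling machine: 90 − 20·log₁₀(38.5/4.9) = 90 − 17.91 = 72.09 dB SPL.
Σ 10^(L/10) = 2.089e+07 → L_total = 10·log₁₀(2.089e+07) = 73.20 dB SPL.

73.2 dB SPL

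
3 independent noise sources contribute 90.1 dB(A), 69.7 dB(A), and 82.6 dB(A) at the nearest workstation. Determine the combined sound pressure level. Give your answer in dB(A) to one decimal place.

90.8 dB(A)

Incoherent sources combine by intensity addition: L_total = 10·log₁₀(Σ 10^(L_i/10)).
Σ 10^(L/10) = 10^(90.1/10) + 10^(69.7/10) + 10^(82.6/10) = 1.215e+09.
L_total = 10·log₁₀(1.215e+09) = 90.84 dB(A).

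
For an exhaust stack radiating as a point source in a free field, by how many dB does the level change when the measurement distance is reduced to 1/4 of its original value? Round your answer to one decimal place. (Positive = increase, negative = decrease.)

With spherical spreading the level changes by −20·log₁₀(r₂/r₁).
ΔL = −20·log₁₀(0.25) = +12.04 dB.

+12.0 dB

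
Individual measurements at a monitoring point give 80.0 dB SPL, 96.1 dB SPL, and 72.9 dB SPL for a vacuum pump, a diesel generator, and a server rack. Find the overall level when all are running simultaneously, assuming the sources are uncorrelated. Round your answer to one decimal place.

For uncorrelated sources the intensities add, so convert each level to linear form, sum, and take 10·log₁₀ of the total.
Σ 10^(L/10) = 10^(80.0/10) + 10^(96.1/10) + 10^(72.9/10) = 4.193e+09.
L_total = 10·log₁₀(4.193e+09) = 96.23 dB SPL.

96.2 dB SPL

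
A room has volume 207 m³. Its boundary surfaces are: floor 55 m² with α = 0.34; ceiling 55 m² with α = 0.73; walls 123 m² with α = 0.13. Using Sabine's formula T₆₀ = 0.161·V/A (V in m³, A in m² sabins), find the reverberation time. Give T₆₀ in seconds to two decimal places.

0.45 s

Summing Sᵢαᵢ: 55·0.34 + 55·0.73 + 123·0.13 = 74.84 m².
T₆₀ = 0.161·V/A = 0.161·207/74.84 = 0.445 s.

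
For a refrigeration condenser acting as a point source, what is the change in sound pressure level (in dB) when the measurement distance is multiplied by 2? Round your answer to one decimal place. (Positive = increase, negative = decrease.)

Point-source spreading: ΔL = −20·log₁₀(r₂/r₁).
ΔL = −20·log₁₀(2) = -6.02 dB.

-6.0 dB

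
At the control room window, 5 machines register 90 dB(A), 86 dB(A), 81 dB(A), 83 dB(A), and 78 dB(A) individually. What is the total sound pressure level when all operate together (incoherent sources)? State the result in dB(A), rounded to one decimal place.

For uncorrelated sources the intensities add, so convert each level to linear form, sum, and take 10·log₁₀ of the total.
Σ 10^(L/10) = 10^(90/10) + 10^(86/10) + 10^(81/10) + 10^(83/10) + 10^(78/10) = 1.787e+09.
L_total = 10·log₁₀(1.787e+09) = 92.52 dB(A).

92.5 dB(A)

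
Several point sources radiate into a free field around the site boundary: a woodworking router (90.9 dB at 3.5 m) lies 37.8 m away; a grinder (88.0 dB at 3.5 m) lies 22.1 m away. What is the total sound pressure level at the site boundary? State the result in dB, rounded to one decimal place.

74.2 dB

Propagate each source to the receiver with L = L_ref − 20·log₁₀(r/r_ref), then add intensities.
woodworking router: 90.9 − 20·log₁₀(37.8/3.5) = 90.9 − 20.67 = 70.23 dB.
grinder: 88.0 − 20·log₁₀(22.1/3.5) = 88.0 − 16.01 = 71.99 dB.
Σ 10^(L/10) = 2.637e+07 → L_total = 10·log₁₀(2.637e+07) = 74.21 dB.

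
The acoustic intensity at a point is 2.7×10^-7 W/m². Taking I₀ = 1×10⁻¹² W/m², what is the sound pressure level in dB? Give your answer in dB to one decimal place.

54.3 dB

L = 10·log₁₀(I/I₀) = 10·log₁₀(2.7×10^-7/10⁻¹²) = 10·log₁₀(2.7×10^5).
L = 10·(0.4314 + 5) = 54.31 dB.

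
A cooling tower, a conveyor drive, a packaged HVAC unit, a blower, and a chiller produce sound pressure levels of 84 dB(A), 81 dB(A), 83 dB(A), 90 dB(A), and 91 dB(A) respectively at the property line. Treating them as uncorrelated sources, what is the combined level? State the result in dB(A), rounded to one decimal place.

94.5 dB(A)

Incoherent sources combine by intensity addition: L_total = 10·log₁₀(Σ 10^(L_i/10)).
Σ 10^(L/10) = 10^(84/10) + 10^(81/10) + 10^(83/10) + 10^(90/10) + 10^(91/10) = 2.836e+09.
L_total = 10·log₁₀(2.836e+09) = 94.53 dB(A).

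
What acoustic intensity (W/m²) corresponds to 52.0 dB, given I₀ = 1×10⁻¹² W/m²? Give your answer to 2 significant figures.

1.6e-07 W/m²

L = 10·log₁₀(I/I₀) ⇒ I = I₀·10^(L/10) = 10⁻¹² × 10^5.20.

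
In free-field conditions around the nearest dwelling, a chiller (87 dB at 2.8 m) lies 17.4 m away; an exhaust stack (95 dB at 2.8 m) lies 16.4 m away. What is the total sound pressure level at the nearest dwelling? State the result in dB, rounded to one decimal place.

Propagate each source to the receiver with L = L_ref − 20·log₁₀(r/r_ref), then add intensities.
chiller: 87 − 20·log₁₀(17.4/2.8) = 87 − 15.87 = 71.13 dB.
exhaust stack: 95 − 20·log₁₀(16.4/2.8) = 95 − 15.35 = 79.65 dB.
Σ 10^(L/10) = 1.052e+08 → L_total = 10·log₁₀(1.052e+08) = 80.22 dB.

80.2 dB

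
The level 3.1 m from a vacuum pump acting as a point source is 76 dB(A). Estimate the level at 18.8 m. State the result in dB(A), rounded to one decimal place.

Point-source attenuation: ΔL = 20·log₁₀(r₂/r₁) = 20·log₁₀(18.8/3.1) = 15.656 dB.
L₂ = 76 − 20·log₁₀(18.8/3.1) = 76 − 15.656 = 60.34 dB(A).

60.3 dB(A)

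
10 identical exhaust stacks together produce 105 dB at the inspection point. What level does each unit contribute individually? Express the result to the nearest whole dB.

95 dB

Dividing the total intensity by 10 lowers the level by 10·log₁₀ 10 = 10.000 dB: L₁ = 105 − 10.000.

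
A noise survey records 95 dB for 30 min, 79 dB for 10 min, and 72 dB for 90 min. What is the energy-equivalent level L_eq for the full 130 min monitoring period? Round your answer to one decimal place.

Weight each interval's intensity by its duration and average over T = 130 min:
Σ tᵢ·10^(Lᵢ/10) = 30·10^(95/10) + 10·10^(79/10) + 90·10^(72/10) = 9.709e+10.
L_eq = 10·log₁₀(9.709e+10/130) = 88.73 dB.

88.7 dB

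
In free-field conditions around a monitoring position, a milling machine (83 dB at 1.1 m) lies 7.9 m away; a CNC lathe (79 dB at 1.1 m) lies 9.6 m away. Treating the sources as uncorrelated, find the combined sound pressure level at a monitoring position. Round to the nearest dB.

First find each source's level at the receiver (point-source: −20·log₁₀(r/r_ref)), then combine on an intensity basis.
milling machine: 83 − 20·log₁₀(7.9/1.1) = 83 − 17.12 = 65.88 dB.
CNC lathe: 79 − 20·log₁₀(9.6/1.1) = 79 − 18.82 = 60.18 dB.
Σ 10^(L/10) = 4.911e+06 → L_total = 10·log₁₀(4.911e+06) = 66.91 dB.

67 dB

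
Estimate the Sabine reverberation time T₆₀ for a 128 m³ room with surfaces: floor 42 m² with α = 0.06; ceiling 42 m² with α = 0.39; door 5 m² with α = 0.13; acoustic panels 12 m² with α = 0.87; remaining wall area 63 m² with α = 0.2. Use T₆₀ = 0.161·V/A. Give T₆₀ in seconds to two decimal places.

0.48 s

Total absorption A = 42·0.06 + 42·0.39 + 5·0.13 + 12·0.87 + 63·0.2 = 42.59 m² sabins.
T₆₀ = 0.161·V/A = 0.161·128/42.59 = 0.484 s.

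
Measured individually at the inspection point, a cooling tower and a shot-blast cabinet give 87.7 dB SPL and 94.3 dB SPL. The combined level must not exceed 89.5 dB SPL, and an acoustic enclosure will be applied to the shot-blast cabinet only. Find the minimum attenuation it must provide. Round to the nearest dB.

9 dB

Everything except the shot-blast cabinet sums to 10^(87.7/10) = 5.888e+08 in linear terms, 87.70 dB SPL.
The limit corresponds to 10^(89.5/10) = 8.913e+08; subtracting the fixed part leaves 3.024e+08 for the shot-blast cabinet, i.e. 84.81 dB SPL.
Required insertion loss = 94.3 − 84.81 = 9.49 dB.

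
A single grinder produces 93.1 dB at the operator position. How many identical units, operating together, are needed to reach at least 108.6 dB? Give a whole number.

N identical sources give L₁ + 10·log₁₀ N, so require 10·log₁₀ N ≥ 108.6 − 93.1 = 15.5 dB.
N ≥ 10^(15.5/10) = 35.481, so N = 36.

36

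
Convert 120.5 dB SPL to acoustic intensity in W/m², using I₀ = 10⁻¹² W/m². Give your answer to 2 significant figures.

I = I₀·10^(L/10) = 10⁻¹² × 10^(120.5/10) = 10^(0.050).

1.1 W/m²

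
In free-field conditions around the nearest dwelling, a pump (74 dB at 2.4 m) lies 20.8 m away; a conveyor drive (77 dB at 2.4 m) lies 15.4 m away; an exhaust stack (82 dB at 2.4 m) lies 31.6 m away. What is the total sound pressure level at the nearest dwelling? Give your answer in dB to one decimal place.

63.9 dB

Apply inverse-square spreading to bring every level to the receiver, then sum 10^(L/10).
pump: 74 − 20·log₁₀(20.8/2.4) = 74 − 18.76 = 55.24 dB.
conveyor drive: 77 − 20·log₁₀(15.4/2.4) = 77 − 16.15 = 60.85 dB.
exhaust stack: 82 − 20·log₁₀(31.6/2.4) = 82 − 22.39 = 59.61 dB.
Σ 10^(L/10) = 2.466e+06 → L_total = 10·log₁₀(2.466e+06) = 63.92 dB.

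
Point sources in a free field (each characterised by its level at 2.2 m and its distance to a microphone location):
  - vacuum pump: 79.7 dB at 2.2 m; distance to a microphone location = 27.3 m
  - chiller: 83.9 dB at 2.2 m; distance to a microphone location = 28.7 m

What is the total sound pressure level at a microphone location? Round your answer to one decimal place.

Propagate each source to the receiver with L = L_ref − 20·log₁₀(r/r_ref), then add intensities.
vacuum pump: 79.7 − 20·log₁₀(27.3/2.2) = 79.7 − 21.87 = 57.83 dB.
chiller: 83.9 − 20·log₁₀(28.7/2.2) = 83.9 − 22.31 = 61.59 dB.
Σ 10^(L/10) = 2.048e+06 → L_total = 10·log₁₀(2.048e+06) = 63.11 dB.

63.1 dB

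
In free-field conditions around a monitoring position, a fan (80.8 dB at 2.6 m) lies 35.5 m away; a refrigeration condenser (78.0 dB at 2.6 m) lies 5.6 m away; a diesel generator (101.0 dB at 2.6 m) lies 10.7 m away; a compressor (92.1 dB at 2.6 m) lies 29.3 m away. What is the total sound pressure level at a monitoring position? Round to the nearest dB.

Apply inverse-square spreading to bring every level to the receiver, then sum 10^(L/10).
fan: 80.8 − 20·log₁₀(35.5/2.6) = 80.8 − 22.71 = 58.09 dB.
refrigeration condenser: 78.0 − 20·log₁₀(5.6/2.6) = 78.0 − 6.66 = 71.34 dB.
diesel generator: 101.0 − 20·log₁₀(10.7/2.6) = 101.0 − 12.29 = 88.71 dB.
compressor: 92.1 − 20·log₁₀(29.3/2.6) = 92.1 − 21.04 = 71.06 dB.
Σ 10^(L/10) = 7.703e+08 → L_total = 10·log₁₀(7.703e+08) = 88.87 dB.

89 dB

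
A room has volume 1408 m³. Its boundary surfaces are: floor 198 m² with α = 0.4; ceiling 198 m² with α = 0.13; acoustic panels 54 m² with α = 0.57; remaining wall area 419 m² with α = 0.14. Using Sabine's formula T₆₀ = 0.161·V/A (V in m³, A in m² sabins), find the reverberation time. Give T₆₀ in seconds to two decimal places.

Summing Sᵢαᵢ: 198·0.4 + 198·0.13 + 54·0.57 + 419·0.14 = 194.38 m².
T₆₀ = 0.161 × 1408 / 194.38 = 1.166 s.

1.17 s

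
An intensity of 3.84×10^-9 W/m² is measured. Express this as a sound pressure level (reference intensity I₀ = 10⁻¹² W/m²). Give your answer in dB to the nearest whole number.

L = 10·log₁₀(I/I₀) = 10·log₁₀(3.84×10^-9/10⁻¹²) = 10·log₁₀(3.84×10^3).
L = 10·(0.5843 + 3) = 35.84 dB.

36 dB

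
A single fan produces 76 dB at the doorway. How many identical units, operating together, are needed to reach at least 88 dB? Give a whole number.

16

N identical sources give L₁ + 10·log₁₀ N, so require 10·log₁₀ N ≥ 88 − 76 = 12.0 dB.
N ≥ 10^(12.0/10) = 15.849, so N = 16.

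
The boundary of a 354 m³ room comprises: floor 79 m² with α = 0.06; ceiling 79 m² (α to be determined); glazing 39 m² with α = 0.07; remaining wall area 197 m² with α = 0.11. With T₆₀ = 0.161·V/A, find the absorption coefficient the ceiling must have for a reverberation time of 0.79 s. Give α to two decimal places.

A = 0.161·V/T₆₀ = 0.161·354/0.79 = 72.14 m² sabins.
Absorption from the other surfaces = 79·0.06 + 39·0.07 + 197·0.11 = 29.14 m², so the ceiling must supply 43.00 m² over 79 m².
α = 43.00/79 = 0.544.

0.54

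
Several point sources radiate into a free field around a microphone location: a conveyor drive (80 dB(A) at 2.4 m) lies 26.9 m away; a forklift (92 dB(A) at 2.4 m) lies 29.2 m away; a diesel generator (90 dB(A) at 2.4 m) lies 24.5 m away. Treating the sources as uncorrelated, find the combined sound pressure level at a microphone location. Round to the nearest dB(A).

First find each source's level at the receiver (point-source: −20·log₁₀(r/r_ref)), then combine on an intensity basis.
conveyor drive: 80 − 20·log₁₀(26.9/2.4) = 80 − 20.99 = 59.01 dB(A).
forklift: 92 − 20·log₁₀(29.2/2.4) = 92 − 21.70 = 70.30 dB(A).
diesel generator: 90 − 20·log₁₀(24.5/2.4) = 90 − 20.18 = 69.82 dB(A).
Σ 10^(L/10) = 2.110e+07 → L_total = 10·log₁₀(2.110e+07) = 73.24 dB(A).

73 dB(A)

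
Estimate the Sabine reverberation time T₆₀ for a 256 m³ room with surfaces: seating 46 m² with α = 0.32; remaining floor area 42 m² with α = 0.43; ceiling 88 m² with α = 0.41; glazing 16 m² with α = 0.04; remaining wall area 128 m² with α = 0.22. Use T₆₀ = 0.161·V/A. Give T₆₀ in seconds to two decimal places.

Summing Sᵢαᵢ: 46·0.32 + 42·0.43 + 88·0.41 + 16·0.04 + 128·0.22 = 97.66 m².
T₆₀ = 0.161·V/A = 0.161·256/97.66 = 0.422 s.

0.42 s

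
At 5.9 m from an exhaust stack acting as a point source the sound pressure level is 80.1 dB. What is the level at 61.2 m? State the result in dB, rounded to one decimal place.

For a point source, L₂ = L₁ − 20·log₁₀(r₂/r₁).
L₂ = 80.1 − 20·log₁₀(61.2/5.9) = 80.1 − 20.318 = 59.78 dB.

59.8 dB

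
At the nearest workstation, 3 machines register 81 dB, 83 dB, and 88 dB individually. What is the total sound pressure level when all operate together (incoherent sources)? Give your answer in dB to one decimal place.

89.8 dB

For uncorrelated sources the intensities add, so convert each level to linear form, sum, and take 10·log₁₀ of the total.
Σ 10^(L/10) = 10^(81/10) + 10^(83/10) + 10^(88/10) = 9.564e+08.
L_total = 10·log₁₀(9.564e+08) = 89.81 dB.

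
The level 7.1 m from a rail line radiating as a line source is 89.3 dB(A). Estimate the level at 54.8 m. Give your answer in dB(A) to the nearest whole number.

80 dB(A)

Cylindrical spreading from a line source gives a 10·log₁₀(r₂/r₁) drop.
L₂ = 89.3 − 10·log₁₀(54.8/7.1) = 89.3 − 8.875 = 80.42 dB(A).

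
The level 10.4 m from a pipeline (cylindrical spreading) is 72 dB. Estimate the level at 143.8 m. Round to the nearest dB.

Cylindrical spreading from a line source gives a 10·log₁₀(r₂/r₁) drop.
L₂ = 72 − 10·log₁₀(143.8/10.4) = 72 − 11.407 = 60.59 dB.

61 dB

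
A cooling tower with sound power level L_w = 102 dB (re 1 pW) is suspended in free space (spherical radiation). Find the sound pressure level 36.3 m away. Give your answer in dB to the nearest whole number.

60 dB

The power spreads over a sphere of area 4π·r², so L_p = L_w − 10·log₁₀(4π·r²).
4π·r² = 1.656e+04 m², 10·log₁₀ of that is 42.190 dB.
L_p = 102 − 42.190 = 59.81 dB.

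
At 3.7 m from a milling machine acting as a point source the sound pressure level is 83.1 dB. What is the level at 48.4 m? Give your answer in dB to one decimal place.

60.8 dB

For a point source, L₂ = L₁ − 20·log₁₀(r₂/r₁).
L₂ = 83.1 − 20·log₁₀(48.4/3.7) = 83.1 − 22.333 = 60.77 dB.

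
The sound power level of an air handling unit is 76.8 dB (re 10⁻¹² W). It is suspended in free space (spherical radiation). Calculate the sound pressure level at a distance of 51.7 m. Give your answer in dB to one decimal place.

L_p = L_w − 10·log₁₀(4π·r²) with r = 51.7 m.
4π·r² = 3.359e+04 m², 10·log₁₀ of that is 45.262 dB.
L_p = 76.8 − 45.262 = 31.54 dB.

31.5 dB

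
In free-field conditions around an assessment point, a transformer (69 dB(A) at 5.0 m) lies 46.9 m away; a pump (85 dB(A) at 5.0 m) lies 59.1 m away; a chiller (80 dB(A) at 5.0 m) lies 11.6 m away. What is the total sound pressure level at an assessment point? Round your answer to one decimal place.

Apply inverse-square spreading to bring every level to the receiver, then sum 10^(L/10).
transformer: 69 − 20·log₁₀(46.9/5.0) = 69 − 19.44 = 49.56 dB(A).
pump: 85 − 20·log₁₀(59.1/5.0) = 85 − 21.45 = 63.55 dB(A).
chiller: 80 − 20·log₁₀(11.6/5.0) = 80 − 7.31 = 72.69 dB(A).
Σ 10^(L/10) = 2.093e+07 → L_total = 10·log₁₀(2.093e+07) = 73.21 dB(A).

73.2 dB(A)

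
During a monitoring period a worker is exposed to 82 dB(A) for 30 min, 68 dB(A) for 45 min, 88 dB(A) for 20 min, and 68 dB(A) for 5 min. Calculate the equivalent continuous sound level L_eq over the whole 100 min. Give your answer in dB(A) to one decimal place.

The energy average is taken in the linear domain: L_eq = 10·log₁₀[(Σ tᵢ·10^(Lᵢ/10))/T], T = 100 min.
Σ tᵢ·10^(Lᵢ/10) = 30·10^(82/10) + 45·10^(68/10) + 20·10^(88/10) + 5·10^(68/10) = 1.769e+10.
L_eq = 10·log₁₀(1.769e+10/100) = 82.48 dB(A).

82.5 dB(A)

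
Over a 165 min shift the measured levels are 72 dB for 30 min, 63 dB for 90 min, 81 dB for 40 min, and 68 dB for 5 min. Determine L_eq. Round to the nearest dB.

The energy average is taken in the linear domain: L_eq = 10·log₁₀[(Σ tᵢ·10^(Lᵢ/10))/T], T = 165 min.
Σ tᵢ·10^(Lᵢ/10) = 30·10^(72/10) + 90·10^(63/10) + 40·10^(81/10) + 5·10^(68/10) = 5.722e+09.
L_eq = 10·log₁₀(5.722e+09/165) = 75.40 dB.

75 dB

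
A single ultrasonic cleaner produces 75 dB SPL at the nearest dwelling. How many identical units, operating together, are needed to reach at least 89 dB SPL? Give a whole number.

26

N identical sources give L₁ + 10·log₁₀ N, so require 10·log₁₀ N ≥ 89 − 75 = 14.0 dB.
N ≥ 10^(14.0/10) = 25.119, so N = 26.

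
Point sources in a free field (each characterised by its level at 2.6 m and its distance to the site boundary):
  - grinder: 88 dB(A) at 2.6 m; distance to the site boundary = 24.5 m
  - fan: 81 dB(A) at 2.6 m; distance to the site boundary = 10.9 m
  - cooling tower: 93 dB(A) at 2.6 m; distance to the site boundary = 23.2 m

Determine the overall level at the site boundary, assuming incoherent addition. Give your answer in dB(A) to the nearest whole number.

76 dB(A)

Apply inverse-square spreading to bring every level to the receiver, then sum 10^(L/10).
grinder: 88 − 20·log₁₀(24.5/2.6) = 88 − 19.48 = 68.52 dB(A).
fan: 81 − 20·log₁₀(10.9/2.6) = 81 − 12.45 = 68.55 dB(A).
cooling tower: 93 − 20·log₁₀(23.2/2.6) = 93 − 19.01 = 73.99 dB(A).
Σ 10^(L/10) = 3.933e+07 → L_total = 10·log₁₀(3.933e+07) = 75.95 dB(A).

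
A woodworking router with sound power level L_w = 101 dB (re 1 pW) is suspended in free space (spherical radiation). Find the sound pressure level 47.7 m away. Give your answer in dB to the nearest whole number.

56 dB

Free-field spherical radiation: L_p = L_w − 10·log₁₀(4π·r²), r = 47.7 m.
4π·r² = 2.859e+04 m², 10·log₁₀ of that is 44.562 dB.
L_p = 101 − 44.562 = 56.44 dB.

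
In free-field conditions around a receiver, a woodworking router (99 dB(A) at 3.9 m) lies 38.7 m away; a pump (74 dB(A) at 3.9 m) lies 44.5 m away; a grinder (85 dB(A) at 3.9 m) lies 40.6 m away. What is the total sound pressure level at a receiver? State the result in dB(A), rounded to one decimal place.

Apply inverse-square spreading to bring every level to the receiver, then sum 10^(L/10).
woodworking router: 99 − 20·log₁₀(38.7/3.9) = 99 − 19.93 = 79.07 dB(A).
pump: 74 − 20·log₁₀(44.5/3.9) = 74 − 21.15 = 52.85 dB(A).
grinder: 85 − 20·log₁₀(40.6/3.9) = 85 − 20.35 = 64.65 dB(A).
Σ 10^(L/10) = 8.378e+07 → L_total = 10·log₁₀(8.378e+07) = 79.23 dB(A).

79.2 dB(A)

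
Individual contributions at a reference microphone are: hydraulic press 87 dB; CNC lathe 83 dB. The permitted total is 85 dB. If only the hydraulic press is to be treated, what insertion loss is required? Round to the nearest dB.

6 dB

The untreated sources together contribute 10^(83/10) = 1.995e+08, i.e. 83.00 dB.
The limit corresponds to 10^(85/10) = 3.162e+08; subtracting the fixed part leaves 1.167e+08 for the hydraulic press, i.e. 80.67 dB.
So the hydraulic press must be reduced from 87 to 80.67 dB: IL = 6.33 dB.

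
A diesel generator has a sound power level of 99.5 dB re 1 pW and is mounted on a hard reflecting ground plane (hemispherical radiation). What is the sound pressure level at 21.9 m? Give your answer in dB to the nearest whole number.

L_p = L_w − 10·log₁₀(2π·r²) with r = 21.9 m.
2π·r² = 3013 m², 10·log₁₀ of that is 34.791 dB.
L_p = 99.5 − 34.791 = 64.71 dB.

65 dB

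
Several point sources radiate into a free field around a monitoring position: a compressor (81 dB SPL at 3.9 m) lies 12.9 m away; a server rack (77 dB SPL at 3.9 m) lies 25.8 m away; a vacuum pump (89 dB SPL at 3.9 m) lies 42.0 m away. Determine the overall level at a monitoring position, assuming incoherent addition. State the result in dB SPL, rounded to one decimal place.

72.9 dB SPL

Apply inverse-square spreading to bring every level to the receiver, then sum 10^(L/10).
compressor: 81 − 20·log₁₀(12.9/3.9) = 81 − 10.39 = 70.61 dB SPL.
server rack: 77 − 20·log₁₀(25.8/3.9) = 77 − 16.41 = 60.59 dB SPL.
vacuum pump: 89 − 20·log₁₀(42.0/3.9) = 89 − 20.64 = 68.36 dB SPL.
Σ 10^(L/10) = 1.950e+07 → L_total = 10·log₁₀(1.950e+07) = 72.90 dB SPL.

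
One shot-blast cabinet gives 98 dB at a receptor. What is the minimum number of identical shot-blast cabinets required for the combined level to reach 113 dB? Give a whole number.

32

Need L₁ + 10·log₁₀ N ≥ 113, i.e. log₁₀ N ≥ 1.50.
N ≥ 10^(15.0/10) = 31.623, so N = 32.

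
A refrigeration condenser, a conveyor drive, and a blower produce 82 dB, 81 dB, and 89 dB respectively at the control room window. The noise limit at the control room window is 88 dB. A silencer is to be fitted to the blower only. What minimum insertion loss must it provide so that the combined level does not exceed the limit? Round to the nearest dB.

4 dB

Everything except the blower sums to 10^(82/10) + 10^(81/10) = 2.844e+08 in linear terms, 84.54 dB.
The limit corresponds to 10^(88/10) = 6.310e+08; subtracting the fixed part leaves 3.466e+08 for the blower, i.e. 85.40 dB.
So the blower must be reduced from 89 to 85.40 dB: IL = 3.60 dB.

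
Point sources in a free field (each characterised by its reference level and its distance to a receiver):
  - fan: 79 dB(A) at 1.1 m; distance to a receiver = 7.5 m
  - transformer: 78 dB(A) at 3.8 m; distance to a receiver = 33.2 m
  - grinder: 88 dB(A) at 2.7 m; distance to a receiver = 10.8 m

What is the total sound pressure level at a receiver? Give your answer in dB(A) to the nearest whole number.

First find each source's level at the receiver (point-source: −20·log₁₀(r/r_ref)), then combine on an intensity basis.
fan: 79 − 20·log₁₀(7.5/1.1) = 79 − 16.67 = 62.33 dB(A).
transformer: 78 − 20·log₁₀(33.2/3.8) = 78 − 18.83 = 59.17 dB(A).
grinder: 88 − 20·log₁₀(10.8/2.7) = 88 − 12.04 = 75.96 dB(A).
Σ 10^(L/10) = 4.197e+07 → L_total = 10·log₁₀(4.197e+07) = 76.23 dB(A).

76 dB(A)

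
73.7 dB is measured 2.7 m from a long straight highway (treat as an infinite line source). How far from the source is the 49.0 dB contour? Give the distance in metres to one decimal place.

The 24.7 dB drop corresponds to a distance ratio of 10^(24.7/10) for a line source.
r₂ = 2.7·10^((73.7−49.0)/10) = 2.7·10^(24.7/10) = 796.83 m.

796.8 m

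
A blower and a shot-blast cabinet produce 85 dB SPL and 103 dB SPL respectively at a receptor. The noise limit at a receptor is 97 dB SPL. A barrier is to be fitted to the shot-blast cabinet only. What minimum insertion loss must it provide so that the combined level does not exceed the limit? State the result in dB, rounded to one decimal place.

Fixed contribution from the other source: Σ 10^(L/10) = 10^(85/10) = 3.162e+08 (85.00 dB SPL).
The limit corresponds to 10^(97/10) = 5.012e+09; subtracting the fixed part leaves 4.696e+09 for the shot-blast cabinet, i.e. 96.72 dB SPL.
Required insertion loss = 103 − 96.72 = 6.28 dB.

6.3 dB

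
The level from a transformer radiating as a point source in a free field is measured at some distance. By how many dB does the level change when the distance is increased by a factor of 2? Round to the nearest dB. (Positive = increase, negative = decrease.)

Point-source spreading: ΔL = −20·log₁₀(r₂/r₁).
ΔL = −20·log₁₀(2) = -6.02 dB.

-6 dB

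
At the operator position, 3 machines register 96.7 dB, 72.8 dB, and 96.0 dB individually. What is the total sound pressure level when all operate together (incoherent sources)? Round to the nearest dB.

99 dB

For uncorrelated sources the intensities add, so convert each level to linear form, sum, and take 10·log₁₀ of the total.
Σ 10^(L/10) = 10^(96.7/10) + 10^(72.8/10) + 10^(96.0/10) = 8.677e+09.
L_total = 10·log₁₀(8.677e+09) = 99.38 dB.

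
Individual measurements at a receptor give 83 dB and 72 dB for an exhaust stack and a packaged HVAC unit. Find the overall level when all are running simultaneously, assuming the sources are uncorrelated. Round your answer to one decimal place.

83.3 dB

Incoherent sources combine by intensity addition: L_total = 10·log₁₀(Σ 10^(L_i/10)).
Σ 10^(L/10) = 10^(83/10) + 10^(72/10) = 2.154e+08.
L_total = 10·log₁₀(2.154e+08) = 83.33 dB.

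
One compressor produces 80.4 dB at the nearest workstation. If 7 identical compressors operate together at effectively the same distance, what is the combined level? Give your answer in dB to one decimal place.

With 7 equal, uncorrelated contributions the intensity is 7× that of one unit, giving a rise of 10·log₁₀ 7.
L_total = 80.4 + 10·log₁₀(7) = 80.4 + 8.451 = 88.85 dB.

88.9 dB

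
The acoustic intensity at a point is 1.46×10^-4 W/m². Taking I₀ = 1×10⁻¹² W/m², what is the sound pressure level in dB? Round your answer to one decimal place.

I/I₀ = 1.46×10^-4/10⁻¹² = 1.46×10^8, and L = 10·log₁₀(I/I₀).
L = 10·(0.1644 + 8) = 81.64 dB.

81.6 dB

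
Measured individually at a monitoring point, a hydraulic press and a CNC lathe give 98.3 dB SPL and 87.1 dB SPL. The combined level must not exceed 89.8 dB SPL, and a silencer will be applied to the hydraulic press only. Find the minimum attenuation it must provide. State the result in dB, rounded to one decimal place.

11.8 dB

Everything except the hydraulic press sums to 10^(87.1/10) = 5.129e+08 in linear terms, 87.10 dB SPL.
To meet 89.8 dB SPL overall, the treated hydraulic press may contribute at most 10^(89.8/10) − 5.129e+08 = 4.421e+08, i.e. 86.46 dB SPL.
So the hydraulic press must be reduced from 98.3 to 86.46 dB SPL: IL = 11.84 dB.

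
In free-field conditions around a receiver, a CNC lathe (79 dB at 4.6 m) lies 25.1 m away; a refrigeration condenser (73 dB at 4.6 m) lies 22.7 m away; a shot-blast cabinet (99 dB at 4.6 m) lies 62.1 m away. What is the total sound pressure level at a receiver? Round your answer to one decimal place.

76.7 dB

First find each source's level at the receiver (point-source: −20·log₁₀(r/r_ref)), then combine on an intensity basis.
CNC lathe: 79 − 20·log₁₀(25.1/4.6) = 79 − 14.74 = 64.26 dB.
refrigeration condenser: 73 − 20·log₁₀(22.7/4.6) = 73 − 13.87 = 59.13 dB.
shot-blast cabinet: 99 − 20·log₁₀(62.1/4.6) = 99 − 22.61 = 76.39 dB.
Σ 10^(L/10) = 4.707e+07 → L_total = 10·log₁₀(4.707e+07) = 76.73 dB.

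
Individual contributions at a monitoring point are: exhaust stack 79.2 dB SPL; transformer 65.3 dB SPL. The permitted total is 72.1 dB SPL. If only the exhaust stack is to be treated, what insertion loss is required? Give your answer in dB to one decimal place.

8.1 dB

The untreated sources together contribute 10^(65.3/10) = 3.388e+06, i.e. 65.30 dB SPL.
The limit corresponds to 10^(72.1/10) = 1.622e+07; subtracting the fixed part leaves 1.283e+07 for the exhaust stack, i.e. 71.08 dB SPL.
Required insertion loss = 79.2 − 71.08 = 8.12 dB.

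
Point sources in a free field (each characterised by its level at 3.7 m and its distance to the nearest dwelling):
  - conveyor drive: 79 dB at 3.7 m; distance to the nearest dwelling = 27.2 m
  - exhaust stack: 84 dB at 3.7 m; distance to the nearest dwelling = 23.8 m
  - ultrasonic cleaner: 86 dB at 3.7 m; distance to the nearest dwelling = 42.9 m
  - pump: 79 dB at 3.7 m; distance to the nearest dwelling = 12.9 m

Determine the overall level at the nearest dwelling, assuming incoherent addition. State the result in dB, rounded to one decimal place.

72.3 dB

Propagate each source to the receiver with L = L_ref − 20·log₁₀(r/r_ref), then add intensities.
conveyor drive: 79 − 20·log₁₀(27.2/3.7) = 79 − 17.33 = 61.67 dB.
exhaust stack: 84 − 20·log₁₀(23.8/3.7) = 84 − 16.17 = 67.83 dB.
ultrasonic cleaner: 86 − 20·log₁₀(42.9/3.7) = 86 − 21.29 = 64.71 dB.
pump: 79 − 20·log₁₀(12.9/3.7) = 79 − 10.85 = 68.15 dB.
Σ 10^(L/10) = 1.704e+07 → L_total = 10·log₁₀(1.704e+07) = 72.31 dB.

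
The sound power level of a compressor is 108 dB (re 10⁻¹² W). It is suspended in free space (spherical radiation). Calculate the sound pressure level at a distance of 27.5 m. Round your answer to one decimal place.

68.2 dB

Free-field spherical radiation: L_p = L_w − 10·log₁₀(4π·r²), r = 27.5 m.
4π·r² = 9503 m², 10·log₁₀ of that is 39.779 dB.
L_p = 108 − 39.779 = 68.22 dB.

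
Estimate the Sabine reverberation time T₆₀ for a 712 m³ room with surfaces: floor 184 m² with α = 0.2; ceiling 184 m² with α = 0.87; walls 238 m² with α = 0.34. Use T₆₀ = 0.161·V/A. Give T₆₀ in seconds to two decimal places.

0.41 s

Summing Sᵢαᵢ: 184·0.2 + 184·0.87 + 238·0.34 = 277.80 m².
T₆₀ = 0.161 × 712 / 277.80 = 0.413 s.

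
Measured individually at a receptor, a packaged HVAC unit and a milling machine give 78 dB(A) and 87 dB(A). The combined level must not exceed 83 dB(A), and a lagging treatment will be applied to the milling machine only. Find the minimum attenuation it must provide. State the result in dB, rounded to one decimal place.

5.7 dB

Everything except the milling machine sums to 10^(78/10) = 6.310e+07 in linear terms, 78.00 dB(A).
To meet 83 dB(A) overall, the treated milling machine may contribute at most 10^(83/10) − 6.310e+07 = 1.364e+08, i.e. 81.35 dB(A).
Required insertion loss = 87 − 81.35 = 5.65 dB.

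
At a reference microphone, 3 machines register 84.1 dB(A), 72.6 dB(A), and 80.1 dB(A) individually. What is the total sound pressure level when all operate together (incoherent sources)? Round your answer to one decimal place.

85.8 dB(A)

Incoherent sources combine by intensity addition: L_total = 10·log₁₀(Σ 10^(L_i/10)).
Σ 10^(L/10) = 10^(84.1/10) + 10^(72.6/10) + 10^(80.1/10) = 3.776e+08.
L_total = 10·log₁₀(3.776e+08) = 85.77 dB(A).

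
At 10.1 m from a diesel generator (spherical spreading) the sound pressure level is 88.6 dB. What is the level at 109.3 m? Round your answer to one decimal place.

67.9 dB

Spherical spreading from a point source gives a 20·log₁₀(r₂/r₁) drop.
L₂ = 88.6 − 20·log₁₀(109.3/10.1) = 88.6 − 20.686 = 67.91 dB.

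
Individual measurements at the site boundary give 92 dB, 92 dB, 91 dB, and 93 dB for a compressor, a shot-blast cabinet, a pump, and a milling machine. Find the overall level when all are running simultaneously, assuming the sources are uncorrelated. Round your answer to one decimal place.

For uncorrelated sources the intensities add, so convert each level to linear form, sum, and take 10·log₁₀ of the total.
Σ 10^(L/10) = 10^(92/10) + 10^(92/10) + 10^(91/10) + 10^(93/10) = 6.424e+09.
L_total = 10·log₁₀(6.424e+09) = 98.08 dB.

98.1 dB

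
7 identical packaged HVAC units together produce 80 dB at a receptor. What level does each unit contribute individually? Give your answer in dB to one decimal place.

71.5 dB

For N identical incoherent sources L_total = L₁ + 10·log₁₀ N, so L₁ = 80 − 10·log₁₀(7) = 80 − 8.451.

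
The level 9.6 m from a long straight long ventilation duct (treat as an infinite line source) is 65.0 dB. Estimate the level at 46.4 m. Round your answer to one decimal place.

58.2 dB

Line-source attenuation: ΔL = 10·log₁₀(r₂/r₁) = 10·log₁₀(46.4/9.6) = 6.842 dB.
L₂ = 65.0 − 10·log₁₀(46.4/9.6) = 65.0 − 6.842 = 58.16 dB.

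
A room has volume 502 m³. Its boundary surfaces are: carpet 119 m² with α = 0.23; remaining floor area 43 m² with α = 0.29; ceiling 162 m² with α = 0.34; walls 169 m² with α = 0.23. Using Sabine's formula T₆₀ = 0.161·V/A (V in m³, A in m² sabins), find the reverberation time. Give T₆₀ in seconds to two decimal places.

0.60 s

A = Σ Sᵢαᵢ = 119·0.23 + 43·0.29 + 162·0.34 + 169·0.23 = 133.79 m².
T₆₀ = 0.161 × 502 / 133.79 = 0.604 s.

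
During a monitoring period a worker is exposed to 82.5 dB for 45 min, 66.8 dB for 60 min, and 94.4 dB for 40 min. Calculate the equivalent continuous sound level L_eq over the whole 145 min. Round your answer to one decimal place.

89.1 dB

The energy average is taken in the linear domain: L_eq = 10·log₁₀[(Σ tᵢ·10^(Lᵢ/10))/T], T = 145 min.
Σ tᵢ·10^(Lᵢ/10) = 45·10^(82.5/10) + 60·10^(66.8/10) + 40·10^(94.4/10) = 1.185e+11.
L_eq = 10·log₁₀(1.185e+11/145) = 89.12 dB.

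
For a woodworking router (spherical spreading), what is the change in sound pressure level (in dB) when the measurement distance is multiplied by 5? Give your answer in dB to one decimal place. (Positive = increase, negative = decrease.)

A point source loses 6 dB per doubling of distance; generally ΔL = −20·log₁₀(r₂/r₁).
ΔL = −20·log₁₀(5) = -13.98 dB.

-14.0 dB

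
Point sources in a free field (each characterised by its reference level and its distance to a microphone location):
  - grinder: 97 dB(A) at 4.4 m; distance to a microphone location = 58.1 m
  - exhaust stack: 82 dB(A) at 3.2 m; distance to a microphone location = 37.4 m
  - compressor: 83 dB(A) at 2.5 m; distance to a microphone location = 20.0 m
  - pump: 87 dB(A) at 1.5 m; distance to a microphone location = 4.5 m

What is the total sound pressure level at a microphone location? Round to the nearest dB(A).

79 dB(A)

Apply inverse-square spreading to bring every level to the receiver, then sum 10^(L/10).
grinder: 97 − 20·log₁₀(58.1/4.4) = 97 − 22.41 = 74.59 dB(A).
exhaust stack: 82 − 20·log₁₀(37.4/3.2) = 82 − 21.35 = 60.65 dB(A).
compressor: 83 − 20·log₁₀(20.0/2.5) = 83 − 18.06 = 64.94 dB(A).
pump: 87 − 20·log₁₀(4.5/1.5) = 87 − 9.54 = 77.46 dB(A).
Σ 10^(L/10) = 8.871e+07 → L_total = 10·log₁₀(8.871e+07) = 79.48 dB(A).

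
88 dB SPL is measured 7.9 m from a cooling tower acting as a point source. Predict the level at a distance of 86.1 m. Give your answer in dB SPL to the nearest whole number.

Spherical spreading from a point source gives a 20·log₁₀(r₂/r₁) drop.
L₂ = 88 − 20·log₁₀(86.1/7.9) = 88 − 20.748 = 67.25 dB SPL.

67 dB SPL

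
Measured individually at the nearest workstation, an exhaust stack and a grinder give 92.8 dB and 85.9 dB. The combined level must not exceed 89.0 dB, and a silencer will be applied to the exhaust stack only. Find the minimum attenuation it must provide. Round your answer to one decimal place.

6.7 dB

Everything except the exhaust stack sums to 10^(85.9/10) = 3.890e+08 in linear terms, 85.90 dB.
To meet 89.0 dB overall, the treated exhaust stack may contribute at most 10^(89.0/10) − 3.890e+08 = 4.053e+08, i.e. 86.08 dB.
Required insertion loss = 92.8 − 86.08 = 6.72 dB.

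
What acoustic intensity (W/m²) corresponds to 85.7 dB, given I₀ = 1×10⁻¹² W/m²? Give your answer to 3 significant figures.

0.000372 W/m²

L = 10·log₁₀(I/I₀) ⇒ I = I₀·10^(L/10) = 10⁻¹² × 10^8.57.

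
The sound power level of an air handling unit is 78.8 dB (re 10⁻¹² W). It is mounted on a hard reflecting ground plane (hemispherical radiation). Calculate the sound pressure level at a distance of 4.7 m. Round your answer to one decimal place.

57.4 dB

Free-field hemispherical radiation: L_p = L_w − 10·log₁₀(2π·r²), r = 4.7 m.
2π·r² = 138.8 m², 10·log₁₀ of that is 21.424 dB.
L_p = 78.8 − 21.424 = 57.38 dB.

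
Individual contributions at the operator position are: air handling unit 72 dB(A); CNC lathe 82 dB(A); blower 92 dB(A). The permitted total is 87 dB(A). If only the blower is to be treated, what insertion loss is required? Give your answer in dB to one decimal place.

The untreated sources together contribute 10^(72/10) + 10^(82/10) = 1.743e+08, i.e. 82.41 dB(A).
To meet 87 dB(A) overall, the treated blower may contribute at most 10^(87/10) − 1.743e+08 = 3.268e+08, i.e. 85.14 dB(A).
So the blower must be reduced from 92 to 85.14 dB(A): IL = 6.86 dB.

6.9 dB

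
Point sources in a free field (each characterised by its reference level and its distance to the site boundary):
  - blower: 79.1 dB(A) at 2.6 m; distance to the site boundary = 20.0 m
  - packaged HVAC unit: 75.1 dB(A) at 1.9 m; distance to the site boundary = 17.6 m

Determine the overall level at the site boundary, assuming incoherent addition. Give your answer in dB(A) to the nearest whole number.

Propagate each source to the receiver with L = L_ref − 20·log₁₀(r/r_ref), then add intensities.
blower: 79.1 − 20·log₁₀(20.0/2.6) = 79.1 − 17.72 = 61.38 dB(A).
packaged HVAC unit: 75.1 − 20·log₁₀(17.6/1.9) = 75.1 − 19.34 = 55.76 dB(A).
Σ 10^(L/10) = 1.751e+06 → L_total = 10·log₁₀(1.751e+06) = 62.43 dB(A).

62 dB(A)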